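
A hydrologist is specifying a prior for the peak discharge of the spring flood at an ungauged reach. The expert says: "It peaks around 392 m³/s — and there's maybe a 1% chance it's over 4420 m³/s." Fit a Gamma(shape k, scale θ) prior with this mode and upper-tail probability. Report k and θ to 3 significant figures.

Gamma(k,θ) with k>1 has mode (k−1)θ, so θ = 392/(k−1).
Need P(X < 4420) = 0.99 with θ tied to k this way. Start at k = 2, θ = 392: P(X<4420) ≈ 1.000.
Too high — lower k to spread out. Iterating converges to k ≈ 1.5.
Then θ = 392/(1.5−1) ≈ 778.

k ≈ 1.5, θ ≈ 778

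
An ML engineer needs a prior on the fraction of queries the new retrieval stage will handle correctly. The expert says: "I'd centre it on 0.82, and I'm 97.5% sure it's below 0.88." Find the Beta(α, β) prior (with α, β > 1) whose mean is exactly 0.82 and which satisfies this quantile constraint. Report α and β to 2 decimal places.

With mean 0.82 fixed, write α = 0.82s, β = 0.18s where s = α+β.
Need P(θ < 0.88) = 0.975 under Beta(0.82s, 0.18s). Normal approximation: (q−m)/√(m(1−m)/s) ≈ z_{0.975} = 1.96, so s ≈ 0.82·0.18·(1.96)²/(0.88−0.82)² = 157.5.
At s = 157.5: P(θ<0.88) ≈ 0.983. Adjusting to match 0.975 gives s ≈ 134.34.
So α = 0.82·134.34 ≈ 110.16, β = 0.18·134.34 ≈ 24.18.

α ≈ 110.16, β ≈ 24.18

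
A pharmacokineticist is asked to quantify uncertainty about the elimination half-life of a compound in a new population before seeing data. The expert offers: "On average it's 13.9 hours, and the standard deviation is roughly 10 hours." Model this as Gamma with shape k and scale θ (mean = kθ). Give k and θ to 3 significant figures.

k ≈ 1.93, θ ≈ 7.19

For Gamma(k, scale θ): mean = kθ, variance = kθ², so CV = 1/√k.
CV = SD/mean = 10/13.9 = 0.7194, hence k = 1/CV² = 1.93.
Then θ = mean/k = 13.9/1.93 = 7.19.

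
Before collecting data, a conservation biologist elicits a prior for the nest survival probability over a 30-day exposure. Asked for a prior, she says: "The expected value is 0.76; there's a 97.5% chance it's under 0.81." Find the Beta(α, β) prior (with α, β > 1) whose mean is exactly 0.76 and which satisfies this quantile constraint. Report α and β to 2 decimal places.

With mean 0.76 fixed, write α = 0.76s, β = 0.24s where s = α+β.
Need P(θ < 0.81) = 0.975 under Beta(0.76s, 0.24s). Normal approximation: (q−m)/√(m(1−m)/s) ≈ z_{0.975} = 1.96, so s ≈ 0.76·0.24·(1.96)²/(0.81−0.76)² = 280.3.
At s = 280.3: P(θ<0.81) ≈ 0.980. Adjusting to match 0.975 gives s ≈ 258.38.
So α = 0.76·258.38 ≈ 196.37, β = 0.24·258.38 ≈ 62.01.

α ≈ 196.37, β ≈ 62.01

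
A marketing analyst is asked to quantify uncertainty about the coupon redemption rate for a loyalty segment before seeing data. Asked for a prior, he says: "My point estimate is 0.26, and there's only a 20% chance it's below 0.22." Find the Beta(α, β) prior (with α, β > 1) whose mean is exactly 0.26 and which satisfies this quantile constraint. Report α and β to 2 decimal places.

With mean 0.26 fixed, write α = 0.26s, β = 0.74s where s = α+β.
Need P(θ < 0.22) = 0.2 under Beta(0.26s, 0.74s). Normal approximation: (q−m)/√(m(1−m)/s) ≈ z_{0.2} = -0.842, so s ≈ 0.26·0.74·(-0.842)²/(0.22−0.26)² = 85.2.
At s = 85.2: P(θ<0.22) ≈ 0.203. Adjusting to match 0.2 gives s ≈ 87.18.
So α = 0.26·87.18 ≈ 22.67, β = 0.74·87.18 ≈ 64.52.

α ≈ 22.67, β ≈ 64.52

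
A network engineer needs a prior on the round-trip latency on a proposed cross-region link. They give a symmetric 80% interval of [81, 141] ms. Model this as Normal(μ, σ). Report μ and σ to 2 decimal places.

A symmetric 80% interval runs μ ± z·σ with z = 1.282.
Half-width = 30, so σ = 30/1.282 = 23.41.
μ is the interval midpoint, 111.00.

μ = 111.00, σ = 23.41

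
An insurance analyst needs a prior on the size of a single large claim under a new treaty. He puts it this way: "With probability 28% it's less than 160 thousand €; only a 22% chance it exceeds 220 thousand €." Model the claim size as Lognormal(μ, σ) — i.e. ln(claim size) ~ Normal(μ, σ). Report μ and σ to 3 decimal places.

If T ~ Lognormal(μ,σ) then ln T ~ Normal(μ,σ), so the p-quantile of ln T is μ + z_p·σ.
ln(160) = 5.075 and ln(220) = 5.394; z_{0.28} = -0.5828, z_{0.78} = 0.7722.
σ = (5.394 − 5.075)/(0.7722 − (-0.5828)) = 0.235.
μ = 5.075 − (-0.5828)·0.235 = 5.212.

μ ≈ 5.212, σ ≈ 0.235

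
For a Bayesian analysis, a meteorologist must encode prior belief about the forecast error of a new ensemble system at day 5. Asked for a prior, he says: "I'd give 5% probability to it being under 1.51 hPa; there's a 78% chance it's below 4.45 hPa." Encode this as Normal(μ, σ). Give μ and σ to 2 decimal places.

μ = 3.51, σ = 1.22

The p-quantile of Normal(μ,σ) is μ + z_p·σ, with z_{0.05} = -1.645 and z_{0.78} = 0.7722.
Eliminate σ: μ = (z₂·x₁ − z₁·x₂)/(z₂ − z₁) = (0.7722·1.51 − (-1.645)·4.45)/2.417 = 3.51.
Then σ = (x₂ − x₁)/(z₂ − z₁) = (4.45 − 1.51)/2.417 = 1.22.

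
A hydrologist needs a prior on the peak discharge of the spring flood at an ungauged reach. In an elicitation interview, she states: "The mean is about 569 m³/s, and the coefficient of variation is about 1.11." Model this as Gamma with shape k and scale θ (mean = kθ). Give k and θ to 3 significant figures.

For Gamma(k, scale θ): mean = kθ, variance = kθ², so CV = 1/√k.
CV = 1.11, hence k = 1/CV² = 0.812.
Then θ = mean/k = 569/0.812 = 701.

k ≈ 0.812, θ ≈ 701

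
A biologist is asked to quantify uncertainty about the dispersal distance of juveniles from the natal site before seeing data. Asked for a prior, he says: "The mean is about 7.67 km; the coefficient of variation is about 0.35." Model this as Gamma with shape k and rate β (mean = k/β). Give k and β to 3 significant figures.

For Gamma(k, rate β): mean = k/β, variance = k/β², so CV = 1/√k.
CV = 0.35, hence k = 1/CV² = 8.16.
Then β = k/mean = 8.16/7.67 = 1.06.

k ≈ 8.16, β ≈ 1.06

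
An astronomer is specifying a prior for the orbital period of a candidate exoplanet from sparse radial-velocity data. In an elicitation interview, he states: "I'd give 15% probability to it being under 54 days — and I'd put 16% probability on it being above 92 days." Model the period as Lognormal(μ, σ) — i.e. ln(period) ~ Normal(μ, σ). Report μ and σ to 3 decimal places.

If T ~ Lognormal(μ,σ) then ln T ~ Normal(μ,σ), so the p-quantile of ln T is μ + z_p·σ.
ln(54) = 3.989 and ln(92) = 4.522; z_{0.15} = -1.036, z_{0.84} = 0.9945.
σ = (4.522 − 3.989)/(0.9945 − (-1.036)) = 0.262.
μ = 3.989 − (-1.036)·0.262 = 4.261.

μ ≈ 4.261, σ ≈ 0.262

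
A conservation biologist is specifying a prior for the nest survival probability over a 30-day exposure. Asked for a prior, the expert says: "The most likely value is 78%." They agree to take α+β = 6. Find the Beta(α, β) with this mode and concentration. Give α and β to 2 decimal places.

For α,β > 1 the Beta mode is (α−1)/(α+β−2). With α+β = 6, the mode is (α−1)/4.
Set (α−1)/4 = 0.78 → α = 1 + 0.78·4 = 4.12.
β = 6 − α = 1.88.

α = 4.12, β = 1.88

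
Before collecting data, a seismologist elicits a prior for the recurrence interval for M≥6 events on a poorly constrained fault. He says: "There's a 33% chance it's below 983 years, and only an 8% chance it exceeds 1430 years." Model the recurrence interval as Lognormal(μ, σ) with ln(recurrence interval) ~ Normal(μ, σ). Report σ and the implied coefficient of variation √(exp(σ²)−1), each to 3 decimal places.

σ ≈ 0.203, CV ≈ 0.205

If T ~ Lognormal(μ,σ) then ln T ~ Normal(μ,σ), so the p-quantile of ln T is μ + z_p·σ.
ln(983) = 6.891 and ln(1430) = 7.265; z_{0.33} = -0.4399, z_{0.92} = 1.405.
σ = (7.265 − 6.891)/(1.405 − (-0.4399)) = 0.203.
μ = 6.891 − (-0.4399)·0.203 = 6.980.
CV = √(exp(σ²)−1) = √(exp(0.0413)−1) = 0.205.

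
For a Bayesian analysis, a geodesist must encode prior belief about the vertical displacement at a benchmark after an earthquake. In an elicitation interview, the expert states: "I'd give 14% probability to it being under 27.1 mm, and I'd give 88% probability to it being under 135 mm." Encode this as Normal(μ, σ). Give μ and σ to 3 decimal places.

The p-quantile of Normal(μ,σ) is μ + z_p·σ, with z_{0.14} = -1.08 and z_{0.88} = 1.175.
Eliminate σ: μ = (z₂·x₁ − z₁·x₂)/(z₂ − z₁) = (1.175·27.1 − (-1.08)·135)/2.255 = 78.785.
Then σ = (x₂ − x₁)/(z₂ − z₁) = (135 − 27.1)/2.255 = 47.843.

μ = 78.785, σ = 47.843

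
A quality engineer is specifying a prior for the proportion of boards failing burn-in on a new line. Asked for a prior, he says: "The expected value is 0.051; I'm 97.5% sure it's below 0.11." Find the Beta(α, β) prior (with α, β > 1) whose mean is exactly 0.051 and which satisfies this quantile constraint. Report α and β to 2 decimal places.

With mean 0.051 fixed, write α = 0.051s, β = 0.949s where s = α+β.
Need P(θ < 0.11) = 0.975 under Beta(0.051s, 0.949s). Normal approximation: (q−m)/√(m(1−m)/s) ≈ z_{0.975} = 1.96, so s ≈ 0.051·0.949·(1.96)²/(0.11−0.051)² = 53.4.
At s = 53.4: P(θ<0.11) ≈ 0.955. Adjusting to match 0.975 gives s ≈ 76.28.
So α = 0.051·76.28 ≈ 3.89, β = 0.949·76.28 ≈ 72.39.

α ≈ 3.89, β ≈ 72.39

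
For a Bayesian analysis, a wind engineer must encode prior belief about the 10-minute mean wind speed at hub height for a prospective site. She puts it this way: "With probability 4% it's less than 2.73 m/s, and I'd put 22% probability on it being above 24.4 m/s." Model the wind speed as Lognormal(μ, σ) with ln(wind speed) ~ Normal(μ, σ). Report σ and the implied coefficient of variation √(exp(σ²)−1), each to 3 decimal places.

σ ≈ 0.868, CV ≈ 1.061

If T ~ Lognormal(μ,σ) then ln T ~ Normal(μ,σ), so the p-quantile of ln T is μ + z_p·σ.
ln(2.73) = 1.004 and ln(24.4) = 3.195; z_{0.04} = -1.751, z_{0.78} = 0.7722.
σ = (3.195 − 1.004)/(0.7722 − (-1.751)) = 0.868.
μ = 1.004 − (-1.751)·0.868 = 2.524.
CV = √(exp(σ²)−1) = √(exp(0.7537)−1) = 1.061.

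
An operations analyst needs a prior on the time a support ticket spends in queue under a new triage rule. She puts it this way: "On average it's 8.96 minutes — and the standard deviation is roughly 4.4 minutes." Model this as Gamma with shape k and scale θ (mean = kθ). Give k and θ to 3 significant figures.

k ≈ 4.15, θ ≈ 2.16

For Gamma(k, scale θ): mean = kθ, variance = kθ², so CV = 1/√k.
CV = SD/mean = 4.4/8.96 = 0.4911, hence k = 1/CV² = 4.15.
Then θ = mean/k = 8.96/4.15 = 2.16.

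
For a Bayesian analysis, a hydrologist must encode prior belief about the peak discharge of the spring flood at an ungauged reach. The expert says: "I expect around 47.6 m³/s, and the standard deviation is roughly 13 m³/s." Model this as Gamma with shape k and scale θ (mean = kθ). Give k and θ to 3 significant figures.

For Gamma(k, scale θ): mean = kθ, variance = kθ², so CV = 1/√k.
CV = SD/mean = 13/47.6 = 0.2731, hence k = 1/CV² = 13.4.
Then θ = mean/k = 47.6/13.4 = 3.55.

k ≈ 13.4, θ ≈ 3.55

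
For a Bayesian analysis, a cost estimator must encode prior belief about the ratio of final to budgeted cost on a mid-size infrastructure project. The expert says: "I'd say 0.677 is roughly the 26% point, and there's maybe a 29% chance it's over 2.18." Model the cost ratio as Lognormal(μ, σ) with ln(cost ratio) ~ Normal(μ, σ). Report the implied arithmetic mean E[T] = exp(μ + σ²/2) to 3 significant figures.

E[T] ≈ 2.05

If T ~ Lognormal(μ,σ) then ln T ~ Normal(μ,σ), so the p-quantile of ln T is μ + z_p·σ.
ln(0.677) = -0.3901 and ln(2.18) = 0.7793; z_{0.26} = -0.6433, z_{0.71} = 0.5534.
σ = (0.7793 − -0.3901)/(0.5534 − (-0.6433)) = 0.977.
μ = -0.3901 − (-0.6433)·0.977 = 0.239.
E[T] = exp(μ + σ²/2) = exp(0.239 + 0.4774) = 2.05.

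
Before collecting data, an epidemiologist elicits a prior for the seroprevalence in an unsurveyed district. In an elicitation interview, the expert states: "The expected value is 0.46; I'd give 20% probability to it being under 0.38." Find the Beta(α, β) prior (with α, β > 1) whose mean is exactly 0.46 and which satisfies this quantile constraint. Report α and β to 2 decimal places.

α ≈ 12.79, β ≈ 15.01

With mean 0.46 fixed, write α = 0.46s, β = 0.54s where s = α+β.
Need P(θ < 0.38) = 0.2 under Beta(0.46s, 0.54s). Normal approximation: (q−m)/√(m(1−m)/s) ≈ z_{0.2} = -0.842, so s ≈ 0.46·0.54·(-0.842)²/(0.38−0.46)² = 27.5.
At s = 27.5: P(θ<0.38) ≈ 0.201. Adjusting to match 0.2 gives s ≈ 27.81.
So α = 0.46·27.81 ≈ 12.79, β = 0.54·27.81 ≈ 15.01.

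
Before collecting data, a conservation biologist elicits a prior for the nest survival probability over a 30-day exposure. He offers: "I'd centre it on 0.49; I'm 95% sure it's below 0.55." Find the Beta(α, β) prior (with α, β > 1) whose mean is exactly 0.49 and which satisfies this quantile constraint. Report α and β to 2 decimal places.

With mean 0.49 fixed, write α = 0.49s, β = 0.51s where s = α+β.
Need P(θ < 0.55) = 0.95 under Beta(0.49s, 0.51s). Normal approximation: (q−m)/√(m(1−m)/s) ≈ z_{0.95} = 1.64, so s ≈ 0.49·0.51·(1.64)²/(0.55−0.49)² = 187.8.
At s = 187.8: P(θ<0.55) ≈ 0.950. Adjusting to match 0.95 gives s ≈ 187.33.
So α = 0.49·187.33 ≈ 91.79, β = 0.51·187.33 ≈ 95.54.

α ≈ 91.79, β ≈ 95.54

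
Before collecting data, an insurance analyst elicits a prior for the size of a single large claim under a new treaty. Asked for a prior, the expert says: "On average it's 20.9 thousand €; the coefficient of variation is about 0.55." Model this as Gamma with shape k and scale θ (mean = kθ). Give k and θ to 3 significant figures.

k ≈ 3.31, θ ≈ 6.32

For Gamma(k, scale θ): mean = kθ, variance = kθ², so CV = 1/√k.
CV = 0.55, hence k = 1/CV² = 3.31.
Then θ = mean/k = 20.9/3.31 = 6.32.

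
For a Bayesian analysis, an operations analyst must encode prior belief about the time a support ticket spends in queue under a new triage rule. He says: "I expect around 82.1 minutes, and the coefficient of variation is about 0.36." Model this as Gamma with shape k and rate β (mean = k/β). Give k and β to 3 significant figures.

For Gamma(k, rate β): mean = k/β, variance = k/β², so CV = 1/√k.
CV = 0.36, hence k = 1/CV² = 7.72.
Then β = k/mean = 7.72/82.1 = 0.094.

k ≈ 7.72, β ≈ 0.094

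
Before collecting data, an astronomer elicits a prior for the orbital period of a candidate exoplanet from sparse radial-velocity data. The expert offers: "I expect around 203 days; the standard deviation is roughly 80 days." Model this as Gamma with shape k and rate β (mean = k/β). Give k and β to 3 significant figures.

For Gamma(k, rate β): mean = k/β, variance = k/β², so CV = 1/√k.
CV = SD/mean = 80/203 = 0.3941, hence k = 1/CV² = 6.44.
Then β = k/mean = 6.44/203 = 0.0317.

k ≈ 6.44, β ≈ 0.0317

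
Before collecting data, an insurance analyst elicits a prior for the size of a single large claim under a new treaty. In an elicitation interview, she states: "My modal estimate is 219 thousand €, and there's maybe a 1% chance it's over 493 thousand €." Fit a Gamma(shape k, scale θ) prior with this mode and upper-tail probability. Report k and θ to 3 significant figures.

Gamma(k,θ) with k>1 has mode (k−1)θ, so θ = 219/(k−1).
Need P(X < 493) = 0.99 with θ tied to k this way. Start at k = 2, θ = 219: P(X<493) ≈ 0.658.
Too low — raise k to concentrate. Iterating converges to k ≈ 8.29.
Then θ = 219/(8.29−1) ≈ 30.

k ≈ 8.29, θ ≈ 30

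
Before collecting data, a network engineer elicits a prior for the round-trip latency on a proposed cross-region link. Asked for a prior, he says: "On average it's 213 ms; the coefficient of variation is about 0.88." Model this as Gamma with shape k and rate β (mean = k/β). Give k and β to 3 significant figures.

For Gamma(k, rate β): mean = k/β, variance = k/β², so CV = 1/√k.
CV = 0.88, hence k = 1/CV² = 1.29.
Then β = k/mean = 1.29/213 = 0.00606.

k ≈ 1.29, β ≈ 0.00606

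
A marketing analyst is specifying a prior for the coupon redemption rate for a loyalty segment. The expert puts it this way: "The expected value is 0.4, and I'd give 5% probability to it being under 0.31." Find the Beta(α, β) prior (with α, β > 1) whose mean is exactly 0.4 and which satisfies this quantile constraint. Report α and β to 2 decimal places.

With mean 0.4 fixed, write α = 0.4s, β = 0.6s where s = α+β.
Need P(θ < 0.31) = 0.05 under Beta(0.4s, 0.6s). Normal approximation: (q−m)/√(m(1−m)/s) ≈ z_{0.05} = -1.64, so s ≈ 0.4·0.6·(-1.64)²/(0.31−0.4)² = 80.2.
At s = 80.2: P(θ<0.31) ≈ 0.046. Adjusting to match 0.05 gives s ≈ 76.66.
So α = 0.4·76.66 ≈ 30.67, β = 0.6·76.66 ≈ 46.00.

α ≈ 30.67, β ≈ 46.00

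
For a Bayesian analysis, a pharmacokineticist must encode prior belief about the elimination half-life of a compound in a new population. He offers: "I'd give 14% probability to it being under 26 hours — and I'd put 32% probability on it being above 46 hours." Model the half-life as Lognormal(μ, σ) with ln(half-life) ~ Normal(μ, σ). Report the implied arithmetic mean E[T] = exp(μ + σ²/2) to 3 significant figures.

If T ~ Lognormal(μ,σ) then ln T ~ Normal(μ,σ), so the p-quantile of ln T is μ + z_p·σ.
ln(26) = 3.258 and ln(46) = 3.829; z_{0.14} = -1.08, z_{0.68} = 0.4677.
σ = (3.829 − 3.258)/(0.4677 − (-1.08)) = 0.369.
μ = 3.258 − (-1.08)·0.369 = 3.656.
E[T] = exp(μ + σ²/2) = exp(3.656 + 0.0679) = 41.4 hours.

E[T] ≈ 41.4 hours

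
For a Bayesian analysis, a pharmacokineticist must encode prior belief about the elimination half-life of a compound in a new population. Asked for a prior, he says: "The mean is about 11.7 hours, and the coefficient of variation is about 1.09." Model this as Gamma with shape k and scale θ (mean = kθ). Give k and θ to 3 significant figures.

For Gamma(k, scale θ): mean = kθ, variance = kθ², so CV = 1/√k.
CV = 1.09, hence k = 1/CV² = 0.842.
Then θ = mean/k = 11.7/0.842 = 13.9.

k ≈ 0.842, θ ≈ 13.9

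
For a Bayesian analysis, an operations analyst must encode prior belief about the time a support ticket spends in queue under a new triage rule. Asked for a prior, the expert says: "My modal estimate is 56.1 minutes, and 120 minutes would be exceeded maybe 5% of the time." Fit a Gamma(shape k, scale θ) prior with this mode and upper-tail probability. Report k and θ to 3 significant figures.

Gamma(k,θ) with k>1 has mode (k−1)θ, so θ = 56.1/(k−1).
Need P(X < 120) = 0.95 with θ tied to k this way. Start at k = 2, θ = 56.1: P(X<120) ≈ 0.630.
Too low — raise k to concentrate. Iterating converges to k ≈ 5.77.
Then θ = 56.1/(5.77−1) ≈ 11.8.

k ≈ 5.77, θ ≈ 11.8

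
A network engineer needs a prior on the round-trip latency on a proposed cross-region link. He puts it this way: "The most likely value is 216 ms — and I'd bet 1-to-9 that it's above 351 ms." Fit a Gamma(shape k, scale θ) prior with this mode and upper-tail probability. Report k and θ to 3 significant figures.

Gamma(k,θ) with k>1 has mode (k−1)θ, so θ = 216/(k−1).
Need P(X < 351) = 0.9 with θ tied to k this way. Start at k = 2, θ = 216: P(X<351) ≈ 0.483.
Too low — raise k to concentrate. Iterating converges to k ≈ 8.99.
Then θ = 216/(8.99−1) ≈ 27.

k ≈ 8.99, θ ≈ 27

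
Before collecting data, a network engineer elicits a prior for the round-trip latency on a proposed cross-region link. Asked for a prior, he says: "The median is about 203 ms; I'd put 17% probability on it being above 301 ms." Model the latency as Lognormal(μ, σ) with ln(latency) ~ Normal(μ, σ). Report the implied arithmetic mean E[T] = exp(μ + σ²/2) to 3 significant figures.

E[T] ≈ 221 ms

If T ~ Lognormal(μ,σ) then ln T ~ Normal(μ,σ), so the p-quantile of ln T is μ + z_p·σ.
ln(203) = 5.313 and ln(301) = 5.707; z_{0.5} = 0, z_{0.83} = 0.9542.
σ = (5.707 − 5.313)/(0.9542 − (0)) = 0.413.
μ = 5.313 − (0)·0.413 = 5.313.
E[T] = exp(μ + σ²/2) = exp(5.313 + 0.0852) = 221 ms.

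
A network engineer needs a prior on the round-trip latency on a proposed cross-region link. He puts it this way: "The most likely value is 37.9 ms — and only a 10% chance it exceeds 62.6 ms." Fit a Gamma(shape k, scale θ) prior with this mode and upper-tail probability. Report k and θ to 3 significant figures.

k ≈ 8.49, θ ≈ 5.06

Gamma(k,θ) with k>1 has mode (k−1)θ, so θ = 37.9/(k−1).
Need P(X < 62.6) = 0.9 with θ tied to k this way. Start at k = 2, θ = 37.9: P(X<62.6) ≈ 0.492.
Too low — raise k to concentrate. Iterating converges to k ≈ 8.49.
Then θ = 37.9/(8.49−1) ≈ 5.06.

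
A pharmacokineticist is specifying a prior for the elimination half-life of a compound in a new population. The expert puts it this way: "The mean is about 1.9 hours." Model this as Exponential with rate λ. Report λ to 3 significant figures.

λ ≈ 0.526

Exponential mean = 1/λ, so λ = 1/1.9 = 0.526.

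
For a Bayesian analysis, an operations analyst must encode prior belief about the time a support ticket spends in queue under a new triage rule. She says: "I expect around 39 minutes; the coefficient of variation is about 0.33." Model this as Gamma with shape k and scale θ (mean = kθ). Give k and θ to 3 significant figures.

For Gamma(k, scale θ): mean = kθ, variance = kθ², so CV = 1/√k.
CV = 0.33, hence k = 1/CV² = 9.18.
Then θ = mean/k = 39/9.18 = 4.25.

k ≈ 9.18, θ ≈ 4.25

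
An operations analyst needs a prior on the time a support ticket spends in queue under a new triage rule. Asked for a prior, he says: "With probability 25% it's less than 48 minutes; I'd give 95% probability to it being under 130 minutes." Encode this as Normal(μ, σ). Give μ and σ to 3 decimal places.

μ = 71.846, σ = 35.355

For Normal(μ,σ), the p-quantile is μ + z_p·σ. Here z_{0.25} = -0.6745, z_{0.95} = 1.645.
So 48 = μ − 0.6745σ and 130 = μ + 1.645σ.
Subtracting: σ = (130 − 48)/(1.645 − (-0.6745)) = 35.355.
Then μ = 48 − (-0.6745)·35.355 = 71.846.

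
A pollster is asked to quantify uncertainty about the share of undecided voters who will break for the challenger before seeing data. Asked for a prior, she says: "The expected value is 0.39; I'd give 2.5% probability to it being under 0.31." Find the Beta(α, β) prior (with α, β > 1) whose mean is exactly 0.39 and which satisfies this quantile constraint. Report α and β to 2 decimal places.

α ≈ 53.04, β ≈ 82.97

With mean 0.39 fixed, write α = 0.39s, β = 0.61s where s = α+β.
Need P(θ < 0.31) = 0.025 under Beta(0.39s, 0.61s). Normal approximation: (q−m)/√(m(1−m)/s) ≈ z_{0.025} = -1.96, so s ≈ 0.39·0.61·(-1.96)²/(0.31−0.39)² = 142.8.
At s = 142.8: P(θ<0.31) ≈ 0.022. Adjusting to match 0.025 gives s ≈ 136.01.
So α = 0.39·136.01 ≈ 53.04, β = 0.61·136.01 ≈ 82.97.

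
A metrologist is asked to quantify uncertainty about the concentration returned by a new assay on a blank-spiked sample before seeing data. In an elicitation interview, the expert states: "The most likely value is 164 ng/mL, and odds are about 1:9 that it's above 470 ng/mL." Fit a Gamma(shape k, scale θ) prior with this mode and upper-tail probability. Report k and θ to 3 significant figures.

Gamma(k,θ) with k>1 has mode (k−1)θ, so θ = 164/(k−1).
Need P(X < 470) = 0.9 with θ tied to k this way. Start at k = 2, θ = 164: P(X<470) ≈ 0.780.
Too low — raise k to concentrate. Iterating converges to k ≈ 2.72.
Then θ = 164/(2.72−1) ≈ 95.3.

k ≈ 2.72, θ ≈ 95.3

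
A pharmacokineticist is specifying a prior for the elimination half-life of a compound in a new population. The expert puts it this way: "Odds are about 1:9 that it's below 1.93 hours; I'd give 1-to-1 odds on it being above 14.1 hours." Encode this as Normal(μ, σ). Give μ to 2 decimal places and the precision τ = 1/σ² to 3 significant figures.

For Normal(μ,σ), the p-quantile is μ + z_p·σ. Here z_{0.1} = -1.282, z_{0.5} = 0.
So 1.93 = μ − 1.282σ and 14.1 = μ + 0σ.
Subtracting: σ = (14.1 − 1.93)/(0 − (-1.282)) = 9.50.
Then μ = 1.93 − (-1.282)·9.50 = 14.10.
Precision τ = 1/σ² = 1/9.496² = 0.0111.

μ = 14.10, τ = 0.0111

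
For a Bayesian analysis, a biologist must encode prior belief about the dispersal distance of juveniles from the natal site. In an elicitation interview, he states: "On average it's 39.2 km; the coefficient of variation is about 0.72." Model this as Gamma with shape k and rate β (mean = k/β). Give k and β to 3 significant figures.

k ≈ 1.93, β ≈ 0.0492

For Gamma(k, rate β): mean = k/β, variance = k/β², so CV = 1/√k.
CV = 0.72, hence k = 1/CV² = 1.93.
Then β = k/mean = 1.93/39.2 = 0.0492.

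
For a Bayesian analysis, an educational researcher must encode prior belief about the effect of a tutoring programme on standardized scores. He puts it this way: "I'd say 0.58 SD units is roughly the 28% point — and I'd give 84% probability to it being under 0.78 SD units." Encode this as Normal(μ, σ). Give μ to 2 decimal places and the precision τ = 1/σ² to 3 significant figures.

For Normal(μ,σ), the p-quantile is μ + z_p·σ. Here z_{0.28} = -0.5828, z_{0.84} = 0.9945.
So 0.58 = μ − 0.5828σ and 0.78 = μ + 0.9945σ.
Subtracting: σ = (0.78 − 0.58)/(0.9945 − (-0.5828)) = 0.13.
Then μ = 0.58 − (-0.5828)·0.13 = 0.65.
Precision τ = 1/σ² = 1/0.1268² = 62.2.

μ = 0.65, τ = 62.2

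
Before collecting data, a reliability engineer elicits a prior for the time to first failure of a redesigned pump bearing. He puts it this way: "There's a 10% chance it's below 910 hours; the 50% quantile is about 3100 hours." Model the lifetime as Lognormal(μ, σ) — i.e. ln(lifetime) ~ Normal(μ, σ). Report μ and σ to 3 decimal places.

μ ≈ 8.039, σ ≈ 0.956

If T ~ Lognormal(μ,σ) then ln T ~ Normal(μ,σ), so the p-quantile of ln T is μ + z_p·σ.
ln(910) = 6.813 and ln(3100) = 8.039; z_{0.1} = -1.282, z_{0.5} = 0.
σ = (8.039 − 6.813)/(0 − (-1.282)) = 0.956.
μ = 6.813 − (-1.282)·0.956 = 8.039.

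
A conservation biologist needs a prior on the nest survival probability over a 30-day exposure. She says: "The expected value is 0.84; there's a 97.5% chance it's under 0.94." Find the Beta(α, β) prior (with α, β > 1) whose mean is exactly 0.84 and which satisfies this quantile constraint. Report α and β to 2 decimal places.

With mean 0.84 fixed, write α = 0.84s, β = 0.16s where s = α+β.
Need P(θ < 0.94) = 0.975 under Beta(0.84s, 0.16s). Normal approximation: (q−m)/√(m(1−m)/s) ≈ z_{0.975} = 1.96, so s ≈ 0.84·0.16·(1.96)²/(0.94−0.84)² = 51.6.
At s = 51.6: P(θ<0.94) ≈ 0.993. Adjusting to match 0.975 gives s ≈ 34.79.
So α = 0.84·34.79 ≈ 29.22, β = 0.16·34.79 ≈ 5.57.

α ≈ 29.22, β ≈ 5.57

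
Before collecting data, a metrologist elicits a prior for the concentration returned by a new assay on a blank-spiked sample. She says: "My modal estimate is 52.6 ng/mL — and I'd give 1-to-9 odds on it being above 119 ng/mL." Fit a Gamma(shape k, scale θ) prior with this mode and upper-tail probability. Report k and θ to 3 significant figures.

k ≈ 3.89, θ ≈ 18.2

Gamma(k,θ) with k>1 has mode (k−1)θ, so θ = 52.6/(k−1).
Need P(X < 119) = 0.9 with θ tied to k this way. Start at k = 2, θ = 52.6: P(X<119) ≈ 0.660.
Too low — raise k to concentrate. Iterating converges to k ≈ 3.89.
Then θ = 52.6/(3.89−1) ≈ 18.2.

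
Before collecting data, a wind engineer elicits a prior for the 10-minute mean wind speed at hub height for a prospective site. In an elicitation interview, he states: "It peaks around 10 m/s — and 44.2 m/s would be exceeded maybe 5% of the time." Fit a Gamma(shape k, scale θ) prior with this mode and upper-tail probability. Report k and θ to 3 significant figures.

Gamma(k,θ) with k>1 has mode (k−1)θ, so θ = 10/(k−1).
Need P(X < 44.2) = 0.95 with θ tied to k this way. Start at k = 2, θ = 10: P(X<44.2) ≈ 0.935.
Too low — raise k to concentrate. Iterating converges to k ≈ 2.12.
Then θ = 10/(2.12−1) ≈ 8.97.

k ≈ 2.12, θ ≈ 8.97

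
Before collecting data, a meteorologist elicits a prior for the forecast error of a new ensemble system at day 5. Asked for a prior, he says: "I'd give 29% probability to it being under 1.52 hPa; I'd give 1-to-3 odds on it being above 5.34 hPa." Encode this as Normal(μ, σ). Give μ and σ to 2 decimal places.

μ = 3.24, σ = 3.11

The p-quantile of Normal(μ,σ) is μ + z_p·σ, with z_{0.29} = -0.5534 and z_{0.75} = 0.6745.
Eliminate σ: μ = (z₂·x₁ − z₁·x₂)/(z₂ − z₁) = (0.6745·1.52 − (-0.5534)·5.34)/1.228 = 3.24.
Then σ = (x₂ − x₁)/(z₂ − z₁) = (5.34 − 1.52)/1.228 = 3.11.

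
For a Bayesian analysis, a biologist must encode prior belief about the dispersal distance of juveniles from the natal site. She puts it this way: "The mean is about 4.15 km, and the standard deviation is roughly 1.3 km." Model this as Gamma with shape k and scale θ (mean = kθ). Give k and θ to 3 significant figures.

k ≈ 10.2, θ ≈ 0.407

For Gamma(k, scale θ): mean = kθ, variance = kθ², so CV = 1/√k.
CV = SD/mean = 1.3/4.15 = 0.3133, hence k = 1/CV² = 10.2.
Then θ = mean/k = 4.15/10.2 = 0.407.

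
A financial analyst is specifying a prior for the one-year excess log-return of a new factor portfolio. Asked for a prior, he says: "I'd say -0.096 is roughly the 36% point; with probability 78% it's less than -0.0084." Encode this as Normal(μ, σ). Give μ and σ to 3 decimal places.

μ = -0.068, σ = 0.077

For Normal(μ,σ), the p-quantile is μ + z_p·σ. Here z_{0.36} = -0.3585, z_{0.78} = 0.7722.
So -0.096 = μ − 0.3585σ and -0.0084 = μ + 0.7722σ.
Subtracting: σ = (-0.0084 − -0.096)/(0.7722 − (-0.3585)) = 0.077.
Then μ = -0.096 − (-0.3585)·0.077 = -0.068.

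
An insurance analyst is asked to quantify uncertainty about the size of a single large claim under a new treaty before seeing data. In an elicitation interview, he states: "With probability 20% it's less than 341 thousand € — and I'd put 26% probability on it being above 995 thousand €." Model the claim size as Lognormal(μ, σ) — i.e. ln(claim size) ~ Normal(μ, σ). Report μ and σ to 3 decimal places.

If T ~ Lognormal(μ,σ) then ln T ~ Normal(μ,σ), so the p-quantile of ln T is μ + z_p·σ.
ln(341) = 5.832 and ln(995) = 6.903; z_{0.2} = -0.8416, z_{0.74} = 0.6433.
σ = (6.903 − 5.832)/(0.6433 − (-0.8416)) = 0.721.
μ = 5.832 − (-0.8416)·0.721 = 6.439.

μ ≈ 6.439, σ ≈ 0.721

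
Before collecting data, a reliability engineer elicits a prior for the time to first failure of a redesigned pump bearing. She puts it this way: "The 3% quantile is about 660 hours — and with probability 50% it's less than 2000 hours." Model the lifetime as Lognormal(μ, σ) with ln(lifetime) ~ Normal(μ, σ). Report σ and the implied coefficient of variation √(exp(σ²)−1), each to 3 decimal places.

If T ~ Lognormal(μ,σ) then ln T ~ Normal(μ,σ), so the p-quantile of ln T is μ + z_p·σ.
ln(660) = 6.492 and ln(2000) = 7.601; z_{0.03} = -1.881, z_{0.5} = 0.
σ = (7.601 − 6.492)/(0 − (-1.881)) = 0.589.
μ = 6.492 − (-1.881)·0.589 = 7.601.
CV = √(exp(σ²)−1) = √(exp(0.3475)−1) = 0.645.

σ ≈ 0.589, CV ≈ 0.645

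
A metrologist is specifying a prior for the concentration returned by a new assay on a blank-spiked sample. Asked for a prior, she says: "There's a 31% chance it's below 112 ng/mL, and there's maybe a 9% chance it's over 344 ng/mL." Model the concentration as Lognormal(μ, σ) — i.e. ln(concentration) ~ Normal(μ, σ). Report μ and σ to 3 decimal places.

μ ≈ 5.021, σ ≈ 0.611

If T ~ Lognormal(μ,σ) then ln T ~ Normal(μ,σ), so the p-quantile of ln T is μ + z_p·σ.
ln(112) = 4.718 and ln(344) = 5.841; z_{0.31} = -0.4959, z_{0.91} = 1.341.
σ = (5.841 − 4.718)/(1.341 − (-0.4959)) = 0.611.
μ = 4.718 − (-0.4959)·0.611 = 5.021.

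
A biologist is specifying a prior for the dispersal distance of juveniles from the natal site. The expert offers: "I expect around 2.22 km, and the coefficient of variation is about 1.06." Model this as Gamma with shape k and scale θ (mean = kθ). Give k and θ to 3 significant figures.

For Gamma(k, scale θ): mean = kθ, variance = kθ², so CV = 1/√k.
CV = 1.06, hence k = 1/CV² = 0.89.
Then θ = mean/k = 2.22/0.89 = 2.49.

k ≈ 0.89, θ ≈ 2.49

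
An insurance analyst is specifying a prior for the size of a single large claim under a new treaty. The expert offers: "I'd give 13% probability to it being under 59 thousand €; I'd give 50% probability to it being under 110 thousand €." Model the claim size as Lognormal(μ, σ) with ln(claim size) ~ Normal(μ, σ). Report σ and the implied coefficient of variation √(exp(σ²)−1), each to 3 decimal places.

σ ≈ 0.553, CV ≈ 0.598

If T ~ Lognormal(μ,σ) then ln T ~ Normal(μ,σ), so the p-quantile of ln T is μ + z_p·σ.
ln(59) = 4.078 and ln(110) = 4.7; z_{0.13} = -1.126, z_{0.5} = 0.
σ = (4.7 − 4.078)/(0 − (-1.126)) = 0.553.
μ = 4.078 − (-1.126)·0.553 = 4.700.
CV = √(exp(σ²)−1) = √(exp(0.3059)−1) = 0.598.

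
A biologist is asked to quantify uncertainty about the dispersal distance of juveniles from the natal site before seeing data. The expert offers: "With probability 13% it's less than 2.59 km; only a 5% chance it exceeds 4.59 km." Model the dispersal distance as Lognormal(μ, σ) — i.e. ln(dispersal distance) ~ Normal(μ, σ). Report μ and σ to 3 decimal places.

μ ≈ 1.184, σ ≈ 0.206

If T ~ Lognormal(μ,σ) then ln T ~ Normal(μ,σ), so the p-quantile of ln T is μ + z_p·σ.
ln(2.59) = 0.9517 and ln(4.59) = 1.524; z_{0.13} = -1.126, z_{0.95} = 1.645.
σ = (1.524 − 0.9517)/(1.645 − (-1.126)) = 0.206.
μ = 0.9517 − (-1.126)·0.206 = 1.184.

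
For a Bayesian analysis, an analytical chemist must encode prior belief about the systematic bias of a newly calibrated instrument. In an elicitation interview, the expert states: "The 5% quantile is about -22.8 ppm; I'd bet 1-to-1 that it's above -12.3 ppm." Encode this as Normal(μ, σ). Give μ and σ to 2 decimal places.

μ = -12.30, σ = 6.38

For Normal(μ,σ), the p-quantile is μ + z_p·σ. Here z_{0.05} = -1.645, z_{0.5} = 0.
So -22.8 = μ − 1.645σ and -12.3 = μ + 0σ.
Subtracting: σ = (-12.3 − -22.8)/(0 − (-1.645)) = 6.38.
Then μ = -22.8 − (-1.645)·6.38 = -12.30.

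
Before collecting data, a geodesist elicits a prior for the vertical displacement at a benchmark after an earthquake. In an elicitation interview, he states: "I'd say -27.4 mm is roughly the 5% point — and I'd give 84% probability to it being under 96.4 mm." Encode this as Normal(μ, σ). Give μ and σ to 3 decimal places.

μ = 49.754, σ = 46.906

The p-quantile of Normal(μ,σ) is μ + z_p·σ, with z_{0.05} = -1.645 and z_{0.84} = 0.9945.
Eliminate σ: μ = (z₂·x₁ − z₁·x₂)/(z₂ − z₁) = (0.9945·-27.4 − (-1.645)·96.4)/2.639 = 49.754.
Then σ = (x₂ − x₁)/(z₂ − z₁) = (96.4 − -27.4)/2.639 = 46.906.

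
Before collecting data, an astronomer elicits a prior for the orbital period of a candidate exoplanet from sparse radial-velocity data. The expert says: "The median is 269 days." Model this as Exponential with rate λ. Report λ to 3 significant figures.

λ ≈ 0.00258

Exponential median = ln 2 / λ, so λ = ln 2 / 269.0 = 0.00258.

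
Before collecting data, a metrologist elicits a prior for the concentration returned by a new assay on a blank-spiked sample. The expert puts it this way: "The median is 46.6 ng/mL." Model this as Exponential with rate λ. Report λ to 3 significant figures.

λ ≈ 0.0149

Exponential median = ln 2 / λ, so λ = ln 2 / 46.6 = 0.0149.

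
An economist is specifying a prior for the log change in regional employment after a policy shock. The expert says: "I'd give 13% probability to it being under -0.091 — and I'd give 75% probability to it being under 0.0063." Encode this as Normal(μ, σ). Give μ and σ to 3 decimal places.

For Normal(μ,σ), the p-quantile is μ + z_p·σ. Here z_{0.13} = -1.126, z_{0.75} = 0.6745.
So -0.091 = μ − 1.126σ and 0.0063 = μ + 0.6745σ.
Subtracting: σ = (0.0063 − -0.091)/(0.6745 − (-1.126)) = 0.054.
Then μ = -0.091 − (-1.126)·0.054 = -0.030.

μ = -0.030, σ = 0.054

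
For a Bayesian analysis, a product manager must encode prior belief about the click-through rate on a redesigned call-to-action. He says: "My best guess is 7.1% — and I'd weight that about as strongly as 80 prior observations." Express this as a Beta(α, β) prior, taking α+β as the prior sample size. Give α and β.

α = 5.68, β = 74.32

Under the effective-sample-size interpretation, Beta(α, β) has prior mean α/(α+β) and prior sample size α+β.
So α+β = 80 and α/(α+β) = 0.071, giving α = 0.071·80 = 5.68 and β = 80 − 5.68 = 74.32.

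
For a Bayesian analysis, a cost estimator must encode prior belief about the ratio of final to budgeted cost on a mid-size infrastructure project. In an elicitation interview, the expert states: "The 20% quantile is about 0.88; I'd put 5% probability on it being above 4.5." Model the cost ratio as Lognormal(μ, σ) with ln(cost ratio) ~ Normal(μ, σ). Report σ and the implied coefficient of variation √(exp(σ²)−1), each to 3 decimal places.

σ ≈ 0.656, CV ≈ 0.734

If T ~ Lognormal(μ,σ) then ln T ~ Normal(μ,σ), so the p-quantile of ln T is μ + z_p·σ.
ln(0.88) = -0.1278 and ln(4.5) = 1.504; z_{0.2} = -0.8416, z_{0.95} = 1.645.
σ = (1.504 − -0.1278)/(1.645 − (-0.8416)) = 0.656.
μ = -0.1278 − (-0.8416)·0.656 = 0.425.
CV = √(exp(σ²)−1) = √(exp(0.4307)−1) = 0.734.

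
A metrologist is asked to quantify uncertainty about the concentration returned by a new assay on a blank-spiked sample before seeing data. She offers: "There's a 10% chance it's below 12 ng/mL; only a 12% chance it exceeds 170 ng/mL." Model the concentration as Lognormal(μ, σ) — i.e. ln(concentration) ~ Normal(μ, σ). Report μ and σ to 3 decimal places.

μ ≈ 3.868, σ ≈ 1.079

If T ~ Lognormal(μ,σ) then ln T ~ Normal(μ,σ), so the p-quantile of ln T is μ + z_p·σ.
ln(12) = 2.485 and ln(170) = 5.136; z_{0.1} = -1.282, z_{0.88} = 1.175.
σ = (5.136 − 2.485)/(1.175 − (-1.282)) = 1.079.
μ = 2.485 − (-1.282)·1.079 = 3.868.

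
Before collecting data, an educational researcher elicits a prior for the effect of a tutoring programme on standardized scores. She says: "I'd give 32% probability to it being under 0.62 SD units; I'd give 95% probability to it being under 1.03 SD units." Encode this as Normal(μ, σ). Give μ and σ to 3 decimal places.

For Normal(μ,σ), the p-quantile is μ + z_p·σ. Here z_{0.32} = -0.4677, z_{0.95} = 1.645.
So 0.62 = μ − 0.4677σ and 1.03 = μ + 1.645σ.
Subtracting: σ = (1.03 − 0.62)/(1.645 − (-0.4677)) = 0.194.
Then μ = 0.62 − (-0.4677)·0.194 = 0.711.

μ = 0.711, σ = 0.194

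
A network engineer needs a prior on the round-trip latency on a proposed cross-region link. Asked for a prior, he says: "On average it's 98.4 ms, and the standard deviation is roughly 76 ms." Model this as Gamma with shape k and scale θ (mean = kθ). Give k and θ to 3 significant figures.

k ≈ 1.68, θ ≈ 58.7

For Gamma(k, scale θ): mean = kθ, variance = kθ², so CV = 1/√k.
CV = SD/mean = 76/98.4 = 0.7724, hence k = 1/CV² = 1.68.
Then θ = mean/k = 98.4/1.68 = 58.7.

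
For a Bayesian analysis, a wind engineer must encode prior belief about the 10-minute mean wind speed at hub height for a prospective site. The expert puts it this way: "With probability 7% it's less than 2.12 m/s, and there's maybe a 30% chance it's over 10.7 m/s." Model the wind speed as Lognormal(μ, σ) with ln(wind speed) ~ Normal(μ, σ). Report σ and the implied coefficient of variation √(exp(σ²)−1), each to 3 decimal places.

If T ~ Lognormal(μ,σ) then ln T ~ Normal(μ,σ), so the p-quantile of ln T is μ + z_p·σ.
ln(2.12) = 0.7514 and ln(10.7) = 2.37; z_{0.07} = -1.476, z_{0.7} = 0.5244.
σ = (2.37 − 0.7514)/(0.5244 − (-1.476)) = 0.809.
μ = 0.7514 − (-1.476)·0.809 = 1.946.
CV = √(exp(σ²)−1) = √(exp(0.6550)−1) = 0.962.

σ ≈ 0.809, CV ≈ 0.962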